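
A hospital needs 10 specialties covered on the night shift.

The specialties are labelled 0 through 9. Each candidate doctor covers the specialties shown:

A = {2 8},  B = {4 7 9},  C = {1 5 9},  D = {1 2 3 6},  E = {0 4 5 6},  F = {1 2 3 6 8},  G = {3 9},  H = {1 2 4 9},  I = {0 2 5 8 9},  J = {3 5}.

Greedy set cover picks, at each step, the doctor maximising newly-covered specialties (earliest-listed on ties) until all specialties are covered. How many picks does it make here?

3

Greedy: pick F (covers 5 new) → pick B (covers 3 new) → pick E (covers 2 new). Total picks: 3.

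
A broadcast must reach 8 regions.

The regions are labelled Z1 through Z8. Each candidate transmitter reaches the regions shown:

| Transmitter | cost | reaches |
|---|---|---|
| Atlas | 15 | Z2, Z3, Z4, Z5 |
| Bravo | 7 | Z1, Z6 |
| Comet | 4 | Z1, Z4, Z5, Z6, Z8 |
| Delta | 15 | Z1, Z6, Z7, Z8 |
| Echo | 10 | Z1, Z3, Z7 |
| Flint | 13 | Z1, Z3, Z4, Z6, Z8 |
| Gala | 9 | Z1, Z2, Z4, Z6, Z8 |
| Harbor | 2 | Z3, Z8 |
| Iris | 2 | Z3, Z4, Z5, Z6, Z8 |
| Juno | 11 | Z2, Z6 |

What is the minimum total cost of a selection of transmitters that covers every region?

Echo, Gala, Iris together cover every region (Echo ∪ Gala ∪ Iris = {Z1, Z2, Z3, Z4, Z5, Z6, Z7, Z8}); total cost 10 + 9 + 2 = 21.
The greedy pick Iris, Comet, Gala, Echo costs 25; no covering selection beats 21.

21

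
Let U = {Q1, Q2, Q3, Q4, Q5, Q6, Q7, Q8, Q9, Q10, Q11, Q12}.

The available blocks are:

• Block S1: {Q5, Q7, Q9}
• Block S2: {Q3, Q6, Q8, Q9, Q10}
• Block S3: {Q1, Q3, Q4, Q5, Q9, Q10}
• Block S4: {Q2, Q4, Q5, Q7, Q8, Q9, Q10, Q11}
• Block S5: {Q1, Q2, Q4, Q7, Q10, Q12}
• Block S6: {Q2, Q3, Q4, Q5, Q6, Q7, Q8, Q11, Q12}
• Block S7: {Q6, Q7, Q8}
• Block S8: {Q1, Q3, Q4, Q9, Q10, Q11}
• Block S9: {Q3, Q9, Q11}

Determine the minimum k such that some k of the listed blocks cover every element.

2

Take {S6, S8}. Their union is {Q1, Q2, Q3, Q4, Q5, Q6, Q7, Q8, Q9, Q10, Q11, Q12}, which is all 12 elements.
No single block has all 12 elements (the largest, S6, has 9), so 2 is optimal.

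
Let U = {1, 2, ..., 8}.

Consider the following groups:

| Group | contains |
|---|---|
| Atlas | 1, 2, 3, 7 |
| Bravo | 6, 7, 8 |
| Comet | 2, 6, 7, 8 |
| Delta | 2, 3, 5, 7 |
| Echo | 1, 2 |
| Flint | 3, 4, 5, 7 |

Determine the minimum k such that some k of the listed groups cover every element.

3

Take {Comet, Echo, Flint}. Their union is {1, 2, 3, 4, 5, 6, 7, 8}, which is all 8 elements.
Only Flint contains 4, so Flint is forced; the remaining 4 elements need at least 2 more groups (each remaining group adds at most 3) — so at least 3 groups are needed, and 3 is optimal.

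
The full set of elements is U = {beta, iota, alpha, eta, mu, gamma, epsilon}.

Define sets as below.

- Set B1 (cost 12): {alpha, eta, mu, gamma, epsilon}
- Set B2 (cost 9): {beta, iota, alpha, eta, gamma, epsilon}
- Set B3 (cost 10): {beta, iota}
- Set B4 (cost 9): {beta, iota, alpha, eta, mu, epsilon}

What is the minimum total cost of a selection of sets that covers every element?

18

B2, B4 together cover every element (B2 ∪ B4 = {beta, iota, alpha, eta, mu, gamma, epsilon}); total cost 9 + 9 = 18.
No covering selection has total cost below 18.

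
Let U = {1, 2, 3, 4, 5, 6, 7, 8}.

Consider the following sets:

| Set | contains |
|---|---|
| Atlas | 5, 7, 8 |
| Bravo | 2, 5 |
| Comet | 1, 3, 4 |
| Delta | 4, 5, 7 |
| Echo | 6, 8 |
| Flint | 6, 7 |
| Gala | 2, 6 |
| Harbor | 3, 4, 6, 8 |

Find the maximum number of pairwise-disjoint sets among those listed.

3

Bravo, Comet, Echo are pairwise disjoint (Bravo={2,5}; Comet={1,3,4}; Echo={6,8}).
Every remaining set overlaps one of these, and no 4 of the listed sets are pairwise disjoint, so 3 is the maximum.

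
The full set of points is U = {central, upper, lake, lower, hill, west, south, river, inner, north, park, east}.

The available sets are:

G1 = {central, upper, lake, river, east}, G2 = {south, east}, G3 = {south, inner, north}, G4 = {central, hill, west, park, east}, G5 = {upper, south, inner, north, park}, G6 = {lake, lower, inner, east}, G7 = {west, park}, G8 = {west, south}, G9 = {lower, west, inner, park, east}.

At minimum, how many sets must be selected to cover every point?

G1 and G4 and G5 and G9 together: G1 ∪ G4 ∪ G5 ∪ G9 = {central, upper, lake, lower, hill, west, south, river, inner, north, park, east} — every point is covered.
No 3 of the 9 sets cover everything (all 84 combinations miss at least one point), so 4 is optimal.

4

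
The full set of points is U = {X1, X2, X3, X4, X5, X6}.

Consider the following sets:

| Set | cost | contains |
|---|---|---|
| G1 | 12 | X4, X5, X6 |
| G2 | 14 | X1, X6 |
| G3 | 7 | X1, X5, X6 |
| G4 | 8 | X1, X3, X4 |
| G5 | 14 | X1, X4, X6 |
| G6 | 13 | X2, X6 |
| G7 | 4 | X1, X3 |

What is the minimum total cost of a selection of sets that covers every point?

G3, G4, G6 together cover every point (G3 ∪ G4 ∪ G6 = {X1, X2, X3, X4, X5, X6}); total cost 7 + 8 + 13 = 28.
The greedy pick G7, G3, G4, G6 costs 32; no covering selection beats 28.

28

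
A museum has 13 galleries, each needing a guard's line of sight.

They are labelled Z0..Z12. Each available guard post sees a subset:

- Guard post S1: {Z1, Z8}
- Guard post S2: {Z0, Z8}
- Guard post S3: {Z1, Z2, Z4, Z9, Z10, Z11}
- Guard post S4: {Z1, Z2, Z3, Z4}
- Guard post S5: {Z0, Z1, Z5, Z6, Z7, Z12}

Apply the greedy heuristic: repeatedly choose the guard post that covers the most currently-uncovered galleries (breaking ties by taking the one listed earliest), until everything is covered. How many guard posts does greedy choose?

4

Greedy: pick S3 (covers 6 new) → pick S5 (covers 5 new) → pick S1 (covers 1 new) → pick S4 (covers 1 new). Total picks: 4.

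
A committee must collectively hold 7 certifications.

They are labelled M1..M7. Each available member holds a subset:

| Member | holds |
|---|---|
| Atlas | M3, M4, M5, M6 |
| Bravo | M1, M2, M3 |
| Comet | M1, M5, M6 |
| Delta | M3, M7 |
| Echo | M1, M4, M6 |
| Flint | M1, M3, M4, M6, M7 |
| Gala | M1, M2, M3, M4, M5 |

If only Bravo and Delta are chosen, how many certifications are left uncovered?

3

Union of Bravo, Delta = {M1, M2, M3, M7}.
Not covered: M4, M5, M6 — 3 certifications.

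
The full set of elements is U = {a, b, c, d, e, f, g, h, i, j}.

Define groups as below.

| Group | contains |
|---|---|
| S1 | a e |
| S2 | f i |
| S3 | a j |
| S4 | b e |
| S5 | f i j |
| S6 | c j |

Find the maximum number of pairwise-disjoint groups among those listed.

S1, S2, S6 are pairwise disjoint (S1={a,e}; S2={f,i}; S6={c,j}).
Every remaining group overlaps one of these, and no 4 of the listed groups are pairwise disjoint, so 3 is the maximum.

3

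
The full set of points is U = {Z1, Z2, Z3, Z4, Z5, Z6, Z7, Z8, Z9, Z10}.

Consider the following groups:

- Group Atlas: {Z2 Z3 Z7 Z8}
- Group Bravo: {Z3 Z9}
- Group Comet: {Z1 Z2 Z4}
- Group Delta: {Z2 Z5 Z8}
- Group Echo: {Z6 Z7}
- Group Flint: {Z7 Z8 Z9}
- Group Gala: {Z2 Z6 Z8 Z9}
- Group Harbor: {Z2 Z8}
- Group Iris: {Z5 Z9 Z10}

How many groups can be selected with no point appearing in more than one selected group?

3

Comet, Echo, Iris are pairwise disjoint (Comet={Z1,Z2,Z4}; Echo={Z6,Z7}; Iris={Z5,Z9,Z10}).
Every remaining group overlaps one of these, and no 4 of the listed groups are pairwise disjoint, so 3 is the maximum.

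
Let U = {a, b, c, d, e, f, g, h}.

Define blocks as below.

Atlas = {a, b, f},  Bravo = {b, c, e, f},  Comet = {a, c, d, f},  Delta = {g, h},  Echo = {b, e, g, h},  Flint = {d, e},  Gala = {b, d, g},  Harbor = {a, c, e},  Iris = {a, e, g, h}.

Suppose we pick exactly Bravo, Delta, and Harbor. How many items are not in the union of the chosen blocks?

Union of Bravo, Delta, Harbor = {a, b, c, e, f, g, h}.
Not covered: d — 1 item.

1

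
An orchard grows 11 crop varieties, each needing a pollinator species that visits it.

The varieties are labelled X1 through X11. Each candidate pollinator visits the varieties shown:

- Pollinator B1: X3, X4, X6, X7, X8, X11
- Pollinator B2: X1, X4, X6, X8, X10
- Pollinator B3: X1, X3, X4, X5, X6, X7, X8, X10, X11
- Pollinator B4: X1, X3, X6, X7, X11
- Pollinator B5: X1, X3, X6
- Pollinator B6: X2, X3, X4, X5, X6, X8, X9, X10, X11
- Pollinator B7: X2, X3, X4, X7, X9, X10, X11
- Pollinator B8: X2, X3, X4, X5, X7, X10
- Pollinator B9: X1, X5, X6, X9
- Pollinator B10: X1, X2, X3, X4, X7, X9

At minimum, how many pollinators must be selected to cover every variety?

2

B3 and B7 together: B3 ∪ B7 = {X1, X2, X3, X4, X5, X6, X7, X8, X9, X10, X11} — every variety is covered.
No single pollinator has all 11 varieties (the largest, B3, has 9), so 2 is optimal.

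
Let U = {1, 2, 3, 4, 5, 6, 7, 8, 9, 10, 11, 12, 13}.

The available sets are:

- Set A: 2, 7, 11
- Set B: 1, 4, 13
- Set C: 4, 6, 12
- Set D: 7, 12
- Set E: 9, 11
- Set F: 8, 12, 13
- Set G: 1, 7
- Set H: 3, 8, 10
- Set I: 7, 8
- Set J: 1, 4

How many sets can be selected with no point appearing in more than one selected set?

C, E, G, H are pairwise disjoint (C={4,6,12}; E={9,11}; G={1,7}; H={3,8,10}).
Every remaining set overlaps one of these, and no 5 of the listed sets are pairwise disjoint, so 4 is the maximum.

4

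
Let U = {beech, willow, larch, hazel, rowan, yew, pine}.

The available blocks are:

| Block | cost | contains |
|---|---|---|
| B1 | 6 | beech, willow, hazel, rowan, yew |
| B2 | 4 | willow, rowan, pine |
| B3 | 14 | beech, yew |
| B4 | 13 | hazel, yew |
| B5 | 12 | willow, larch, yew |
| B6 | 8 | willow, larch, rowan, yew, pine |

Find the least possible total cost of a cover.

B1, B6 together cover every point (B1 ∪ B6 = {beech, willow, larch, hazel, rowan, yew, pine}); total cost 6 + 8 = 14.
The greedy pick B1, B2, B6 costs 18; no covering selection beats 14.

14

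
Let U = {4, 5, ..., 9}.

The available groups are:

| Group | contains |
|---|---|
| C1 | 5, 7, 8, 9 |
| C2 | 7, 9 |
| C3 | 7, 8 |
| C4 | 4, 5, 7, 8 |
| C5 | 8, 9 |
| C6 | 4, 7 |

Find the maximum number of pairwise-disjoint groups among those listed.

2

C5, C6 are pairwise disjoint (C5={8,9}; C6={4,7}).
Every remaining group overlaps one of these, and no 3 of the listed groups are pairwise disjoint, so 2 is the maximum.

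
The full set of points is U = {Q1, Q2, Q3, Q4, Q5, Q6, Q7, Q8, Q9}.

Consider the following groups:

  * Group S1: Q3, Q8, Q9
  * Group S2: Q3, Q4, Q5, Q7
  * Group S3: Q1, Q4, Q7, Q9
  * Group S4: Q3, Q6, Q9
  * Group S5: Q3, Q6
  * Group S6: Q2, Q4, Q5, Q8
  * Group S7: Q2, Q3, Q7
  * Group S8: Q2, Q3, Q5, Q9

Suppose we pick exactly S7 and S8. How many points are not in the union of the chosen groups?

4

Union of S7, S8 = {Q2, Q3, Q5, Q7, Q9}.
Not covered: Q1, Q4, Q6, Q8 — 4 points.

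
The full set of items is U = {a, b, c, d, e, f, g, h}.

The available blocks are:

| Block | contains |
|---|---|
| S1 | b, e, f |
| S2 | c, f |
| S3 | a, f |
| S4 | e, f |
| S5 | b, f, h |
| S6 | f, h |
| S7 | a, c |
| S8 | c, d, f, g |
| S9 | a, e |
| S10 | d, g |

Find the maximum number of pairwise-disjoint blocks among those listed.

3

S6, S9, S10 are pairwise disjoint (S6={f,h}; S9={a,e}; S10={d,g}).
Every remaining block overlaps one of these, and no 4 of the listed blocks are pairwise disjoint, so 3 is the maximum.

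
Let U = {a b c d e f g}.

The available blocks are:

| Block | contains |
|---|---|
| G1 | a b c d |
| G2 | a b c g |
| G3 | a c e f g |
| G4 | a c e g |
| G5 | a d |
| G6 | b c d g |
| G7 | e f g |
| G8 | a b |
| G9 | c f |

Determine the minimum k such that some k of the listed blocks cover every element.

Take {G1, G3}. Their union is {a, b, c, d, e, f, g}, which is all 7 elements.
No single block has all 7 elements (the largest, G3, has 5), so 2 is optimal.

2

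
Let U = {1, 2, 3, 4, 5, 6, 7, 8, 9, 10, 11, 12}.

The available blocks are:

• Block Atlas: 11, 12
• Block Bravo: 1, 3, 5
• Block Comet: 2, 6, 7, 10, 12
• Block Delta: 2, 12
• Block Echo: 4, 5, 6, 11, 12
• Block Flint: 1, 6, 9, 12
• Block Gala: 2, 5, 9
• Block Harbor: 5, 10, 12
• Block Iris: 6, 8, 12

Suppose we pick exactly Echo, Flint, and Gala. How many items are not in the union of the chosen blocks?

Union of Echo, Flint, Gala = {1, 2, 4, 5, 6, 9, 11, 12}.
Not covered: 3, 7, 8, 10 — 4 items.

4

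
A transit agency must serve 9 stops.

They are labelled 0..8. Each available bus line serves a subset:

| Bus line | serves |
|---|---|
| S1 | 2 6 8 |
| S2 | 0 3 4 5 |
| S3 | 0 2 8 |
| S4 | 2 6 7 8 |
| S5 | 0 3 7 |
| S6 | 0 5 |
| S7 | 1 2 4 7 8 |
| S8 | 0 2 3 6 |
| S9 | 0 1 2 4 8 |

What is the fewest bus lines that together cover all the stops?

3

Take {S1, S2, S7}. Their union is {0, 1, 2, 3, 4, 5, 6, 7, 8}, which is all 9 stops.
No 2 of the 9 bus lines cover everything (all 36 combinations miss at least one stop), so 3 is optimal.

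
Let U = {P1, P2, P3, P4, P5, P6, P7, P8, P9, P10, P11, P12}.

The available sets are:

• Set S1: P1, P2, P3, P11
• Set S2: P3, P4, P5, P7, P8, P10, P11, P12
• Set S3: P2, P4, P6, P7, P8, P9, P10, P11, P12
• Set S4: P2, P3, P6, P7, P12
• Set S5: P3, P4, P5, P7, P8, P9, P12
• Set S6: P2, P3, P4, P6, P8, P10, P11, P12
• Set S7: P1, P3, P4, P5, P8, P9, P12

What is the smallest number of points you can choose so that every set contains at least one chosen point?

2

Take H = {P2, P8}. Each listed set contains at least one of these, so H is a hitting set of size 2.
No single point lies in every set, so at least 2 are needed and 2 is optimal.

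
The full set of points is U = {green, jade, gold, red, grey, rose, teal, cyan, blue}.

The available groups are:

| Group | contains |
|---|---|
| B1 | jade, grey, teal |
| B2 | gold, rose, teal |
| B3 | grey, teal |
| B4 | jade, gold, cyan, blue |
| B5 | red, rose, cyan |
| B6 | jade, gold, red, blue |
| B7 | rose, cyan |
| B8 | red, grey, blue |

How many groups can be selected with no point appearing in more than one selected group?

B3, B6, B7 are pairwise disjoint (B3={grey,teal}; B6={jade,gold,red,blue}; B7={rose,cyan}).
Every remaining group overlaps one of these, and no 4 of the listed groups are pairwise disjoint, so 3 is the maximum.

3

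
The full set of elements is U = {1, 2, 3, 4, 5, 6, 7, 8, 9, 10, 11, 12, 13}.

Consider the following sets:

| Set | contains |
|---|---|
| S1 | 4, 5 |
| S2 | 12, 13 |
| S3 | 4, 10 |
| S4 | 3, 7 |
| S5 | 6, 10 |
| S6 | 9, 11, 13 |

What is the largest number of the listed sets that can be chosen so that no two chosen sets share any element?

4

S1, S2, S4, S5 are pairwise disjoint (S1={4,5}; S2={12,13}; S4={3,7}; S5={6,10}).
Every remaining set overlaps one of these, and no 5 of the listed sets are pairwise disjoint, so 4 is the maximum.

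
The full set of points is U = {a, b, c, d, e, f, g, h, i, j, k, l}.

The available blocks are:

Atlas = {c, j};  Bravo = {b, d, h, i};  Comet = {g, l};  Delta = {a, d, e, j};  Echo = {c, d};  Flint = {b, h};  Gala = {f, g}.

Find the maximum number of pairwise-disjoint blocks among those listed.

Comet, Delta, Flint are pairwise disjoint (Comet={g,l}; Delta={a,d,e,j}; Flint={b,h}).
Every remaining block overlaps one of these, and no 4 of the listed blocks are pairwise disjoint, so 3 is the maximum.

3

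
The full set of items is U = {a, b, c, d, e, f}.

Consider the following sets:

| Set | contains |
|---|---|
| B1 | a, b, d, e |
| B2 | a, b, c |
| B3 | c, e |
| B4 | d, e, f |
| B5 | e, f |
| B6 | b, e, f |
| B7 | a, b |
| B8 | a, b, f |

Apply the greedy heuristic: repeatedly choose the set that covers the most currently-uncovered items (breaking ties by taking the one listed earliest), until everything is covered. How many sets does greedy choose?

Greedy: pick B1 (covers 4 new) → pick B2 (covers 1 new) → pick B4 (covers 1 new). Total picks: 3.
(The true minimum cover uses only 2 sets, so greedy is not optimal here.)

3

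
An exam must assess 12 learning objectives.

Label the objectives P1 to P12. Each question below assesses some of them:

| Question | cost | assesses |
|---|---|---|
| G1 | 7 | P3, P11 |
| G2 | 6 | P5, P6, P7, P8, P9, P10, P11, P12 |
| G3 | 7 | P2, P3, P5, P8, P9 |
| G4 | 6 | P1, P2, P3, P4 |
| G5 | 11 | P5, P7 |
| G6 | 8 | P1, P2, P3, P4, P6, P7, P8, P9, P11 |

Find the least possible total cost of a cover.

G2, G4 together cover every objective (G2 ∪ G4 = {P1, P2, P3, P4, P5, P6, P7, P8, P9, P10, P11, P12}); total cost 6 + 6 = 12.
No covering selection has total cost below 12.

12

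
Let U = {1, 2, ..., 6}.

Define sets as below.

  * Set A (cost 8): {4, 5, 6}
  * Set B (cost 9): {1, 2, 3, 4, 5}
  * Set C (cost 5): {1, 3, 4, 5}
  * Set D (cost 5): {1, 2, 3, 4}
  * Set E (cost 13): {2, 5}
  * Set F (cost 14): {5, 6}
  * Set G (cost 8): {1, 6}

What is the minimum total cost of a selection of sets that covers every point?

13

A, D together cover every point (A ∪ D = {1, 2, 3, 4, 5, 6}); total cost 8 + 5 = 13.
The greedy pick C, D, A costs 18; no covering selection beats 13.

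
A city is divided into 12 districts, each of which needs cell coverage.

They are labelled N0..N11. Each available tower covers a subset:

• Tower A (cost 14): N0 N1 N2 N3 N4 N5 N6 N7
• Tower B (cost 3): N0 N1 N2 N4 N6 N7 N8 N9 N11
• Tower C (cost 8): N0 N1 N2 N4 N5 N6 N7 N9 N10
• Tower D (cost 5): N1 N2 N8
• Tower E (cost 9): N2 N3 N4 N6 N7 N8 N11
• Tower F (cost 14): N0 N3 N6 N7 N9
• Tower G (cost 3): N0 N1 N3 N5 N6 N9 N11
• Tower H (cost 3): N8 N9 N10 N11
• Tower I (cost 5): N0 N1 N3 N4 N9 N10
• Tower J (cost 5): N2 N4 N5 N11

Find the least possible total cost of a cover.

B, G, H together cover every district (B ∪ G ∪ H = {N0, N1, N2, N3, N4, N5, N6, N7, N8, N9, N10, N11}); total cost 3 + 3 + 3 = 9.
No covering selection has total cost below 9.

9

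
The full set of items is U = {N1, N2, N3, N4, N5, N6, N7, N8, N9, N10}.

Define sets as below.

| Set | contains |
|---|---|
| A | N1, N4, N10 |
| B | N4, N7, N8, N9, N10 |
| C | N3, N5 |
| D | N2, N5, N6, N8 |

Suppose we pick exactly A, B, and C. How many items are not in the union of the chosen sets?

Union of A, B, C = {N1, N3, N4, N5, N7, N8, N9, N10}.
Not covered: N2, N6 — 2 items.

2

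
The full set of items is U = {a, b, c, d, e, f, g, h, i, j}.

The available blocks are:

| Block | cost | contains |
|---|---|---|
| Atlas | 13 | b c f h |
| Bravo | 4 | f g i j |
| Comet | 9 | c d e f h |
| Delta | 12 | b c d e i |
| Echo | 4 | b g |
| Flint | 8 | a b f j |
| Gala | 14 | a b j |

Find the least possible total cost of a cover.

Bravo, Comet, Flint together cover every item (Bravo ∪ Comet ∪ Flint = {a, b, c, d, e, f, g, h, i, j}); total cost 4 + 9 + 8 = 21.
The greedy pick Bravo, Comet, Echo, Flint costs 25; no covering selection beats 21.

21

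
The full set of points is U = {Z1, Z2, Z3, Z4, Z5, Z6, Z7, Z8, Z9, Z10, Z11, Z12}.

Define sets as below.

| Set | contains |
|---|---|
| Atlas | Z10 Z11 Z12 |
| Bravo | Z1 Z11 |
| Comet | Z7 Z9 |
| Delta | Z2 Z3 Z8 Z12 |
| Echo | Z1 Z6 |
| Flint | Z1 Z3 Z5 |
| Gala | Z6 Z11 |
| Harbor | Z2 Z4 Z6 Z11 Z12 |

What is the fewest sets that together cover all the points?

Atlas, Comet, Delta, Flint, and Harbor cover everything between them: the union {Z1, Z2, Z3, Z4, Z5, Z6, Z7, Z8, Z9, Z10, Z11, Z12} is all of U.
No 4 of the 8 sets cover everything (all 70 combinations miss at least one point), so 5 is optimal.

5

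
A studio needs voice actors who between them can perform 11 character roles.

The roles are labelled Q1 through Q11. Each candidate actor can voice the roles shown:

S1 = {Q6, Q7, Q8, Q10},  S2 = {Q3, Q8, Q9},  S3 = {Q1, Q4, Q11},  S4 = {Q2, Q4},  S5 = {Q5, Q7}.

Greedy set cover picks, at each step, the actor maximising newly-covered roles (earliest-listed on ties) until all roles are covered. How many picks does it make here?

5

Greedy: pick S1 (covers 4 new) → pick S3 (covers 3 new) → pick S2 (covers 2 new) → pick S4 (covers 1 new) → pick S5 (covers 1 new). Total picks: 5.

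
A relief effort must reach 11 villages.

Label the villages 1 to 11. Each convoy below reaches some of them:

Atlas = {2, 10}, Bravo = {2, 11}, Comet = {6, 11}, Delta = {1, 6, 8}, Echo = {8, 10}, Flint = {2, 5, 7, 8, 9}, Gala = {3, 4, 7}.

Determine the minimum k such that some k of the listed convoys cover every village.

Atlas and Bravo and Delta and Flint and Gala together: Atlas ∪ Bravo ∪ Delta ∪ Flint ∪ Gala = {1, 2, 3, 4, 5, 6, 7, 8, 9, 10, 11} — every village is covered.
No 4 of the 7 convoys cover everything (all 35 combinations miss at least one village), so 5 is optimal.

5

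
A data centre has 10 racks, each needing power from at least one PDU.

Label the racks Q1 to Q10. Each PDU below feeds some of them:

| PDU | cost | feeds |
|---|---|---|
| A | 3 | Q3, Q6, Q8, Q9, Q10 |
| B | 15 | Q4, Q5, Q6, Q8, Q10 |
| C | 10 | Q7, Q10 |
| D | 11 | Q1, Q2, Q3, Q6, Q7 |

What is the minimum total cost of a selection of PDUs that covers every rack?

A, B, D together cover every rack (A ∪ B ∪ D = {Q1, Q2, Q3, Q4, Q5, Q6, Q7, Q8, Q9, Q10}); total cost 3 + 15 + 11 = 29.
No covering selection has total cost below 29.

29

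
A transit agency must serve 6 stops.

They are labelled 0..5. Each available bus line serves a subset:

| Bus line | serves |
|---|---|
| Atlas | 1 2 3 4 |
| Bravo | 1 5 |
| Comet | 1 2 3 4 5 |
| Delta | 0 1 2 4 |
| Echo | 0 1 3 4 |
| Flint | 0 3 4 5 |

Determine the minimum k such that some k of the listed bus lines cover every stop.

Take {Atlas, Flint}. Their union is {0, 1, 2, 3, 4, 5}, which is all 6 stops.
No single bus line has all 6 stops (the largest, Comet, has 5), so 2 is optimal.

2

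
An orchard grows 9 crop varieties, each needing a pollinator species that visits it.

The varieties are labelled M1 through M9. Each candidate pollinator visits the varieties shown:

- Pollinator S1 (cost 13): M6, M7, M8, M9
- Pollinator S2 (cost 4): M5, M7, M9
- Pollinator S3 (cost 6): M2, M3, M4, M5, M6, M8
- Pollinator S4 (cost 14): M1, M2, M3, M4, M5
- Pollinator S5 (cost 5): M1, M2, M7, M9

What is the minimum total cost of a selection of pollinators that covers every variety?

S3, S5 together cover every variety (S3 ∪ S5 = {M1, M2, M3, M4, M5, M6, M7, M8, M9}); total cost 6 + 5 = 11.
No covering selection has total cost below 11.

11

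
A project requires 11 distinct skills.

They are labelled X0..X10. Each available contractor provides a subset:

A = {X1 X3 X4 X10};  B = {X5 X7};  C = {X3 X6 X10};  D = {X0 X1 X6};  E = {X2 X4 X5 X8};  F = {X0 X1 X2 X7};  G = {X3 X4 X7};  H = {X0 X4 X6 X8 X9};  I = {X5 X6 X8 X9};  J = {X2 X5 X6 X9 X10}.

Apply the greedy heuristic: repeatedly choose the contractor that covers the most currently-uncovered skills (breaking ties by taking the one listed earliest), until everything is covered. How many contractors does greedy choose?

4

Greedy: pick H (covers 5 new) → pick A (covers 3 new) → pick B (covers 2 new) → pick E (covers 1 new). Total picks: 4.
(The true minimum cover uses only 3 contractors, so greedy is not optimal here.)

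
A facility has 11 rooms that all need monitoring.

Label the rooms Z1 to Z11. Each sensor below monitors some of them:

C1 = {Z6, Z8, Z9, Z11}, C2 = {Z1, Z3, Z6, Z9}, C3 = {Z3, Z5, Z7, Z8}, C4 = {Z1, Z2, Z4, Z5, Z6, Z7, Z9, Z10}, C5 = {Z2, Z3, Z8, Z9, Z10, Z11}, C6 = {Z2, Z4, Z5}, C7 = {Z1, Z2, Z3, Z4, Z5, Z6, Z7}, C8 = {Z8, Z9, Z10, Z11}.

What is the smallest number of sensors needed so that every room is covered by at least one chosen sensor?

Take {C4, C5}. Their union is {Z1, Z2, Z3, Z4, Z5, Z6, Z7, Z8, Z9, Z10, Z11}, which is all 11 rooms.
No single sensor has all 11 rooms (the largest, C4, has 8), so 2 is optimal.

2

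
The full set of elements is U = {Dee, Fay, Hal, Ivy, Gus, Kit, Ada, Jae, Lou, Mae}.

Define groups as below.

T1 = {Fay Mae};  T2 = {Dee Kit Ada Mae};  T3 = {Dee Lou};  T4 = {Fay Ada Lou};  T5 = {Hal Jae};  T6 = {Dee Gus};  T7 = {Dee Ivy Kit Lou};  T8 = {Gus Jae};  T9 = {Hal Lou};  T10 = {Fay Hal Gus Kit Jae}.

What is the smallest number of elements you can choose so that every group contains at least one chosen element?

4

The 4 elements {Dee, Fay, Hal, Jae} hit every group.
No choice of 3 elements meets every group, so 4 is the minimum.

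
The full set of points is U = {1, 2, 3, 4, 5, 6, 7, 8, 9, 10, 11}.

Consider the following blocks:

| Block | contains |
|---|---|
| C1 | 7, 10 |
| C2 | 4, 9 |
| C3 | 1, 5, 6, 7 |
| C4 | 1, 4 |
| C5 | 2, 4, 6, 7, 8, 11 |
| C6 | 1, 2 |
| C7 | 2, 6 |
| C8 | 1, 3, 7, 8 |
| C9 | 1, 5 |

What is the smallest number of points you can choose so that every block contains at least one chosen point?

4

Take H = {1, 2, 4, 10}. Each listed block contains at least one of these, so H is a hitting set of size 4.
The blocks C1, C2, C7, C9 are pairwise disjoint, so any hitting set needs a separate point for each — at least 4. Hence 4 is optimal.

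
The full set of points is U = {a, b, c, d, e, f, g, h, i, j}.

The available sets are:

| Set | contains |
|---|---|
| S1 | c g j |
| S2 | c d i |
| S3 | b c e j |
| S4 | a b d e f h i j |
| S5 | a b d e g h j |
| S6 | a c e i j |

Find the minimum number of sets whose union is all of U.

2

S1 and S4 together: S1 ∪ S4 = {a, b, c, d, e, f, g, h, i, j} — every point is covered.
No single set has all 10 points (the largest, S4, has 8), so 2 is optimal.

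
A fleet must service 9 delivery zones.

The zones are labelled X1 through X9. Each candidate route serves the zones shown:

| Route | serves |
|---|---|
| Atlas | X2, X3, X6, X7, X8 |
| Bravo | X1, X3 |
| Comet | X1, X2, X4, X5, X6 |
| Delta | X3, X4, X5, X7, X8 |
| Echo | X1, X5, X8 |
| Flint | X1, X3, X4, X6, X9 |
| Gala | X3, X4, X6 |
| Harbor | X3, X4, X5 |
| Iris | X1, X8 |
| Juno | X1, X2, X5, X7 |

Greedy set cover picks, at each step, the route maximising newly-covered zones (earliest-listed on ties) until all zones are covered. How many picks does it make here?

3

Greedy: pick Atlas (covers 5 new) → pick Comet (covers 3 new) → pick Flint (covers 1 new). Total picks: 3.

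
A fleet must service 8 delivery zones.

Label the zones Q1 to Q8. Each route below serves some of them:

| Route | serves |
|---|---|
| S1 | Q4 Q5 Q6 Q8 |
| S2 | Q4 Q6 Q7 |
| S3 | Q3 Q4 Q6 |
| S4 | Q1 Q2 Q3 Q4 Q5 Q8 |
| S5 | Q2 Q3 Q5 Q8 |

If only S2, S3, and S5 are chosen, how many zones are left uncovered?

1

Union of S2, S3, S5 = {Q2, Q3, Q4, Q5, Q6, Q7, Q8}.
Not covered: Q1 — 1 zone.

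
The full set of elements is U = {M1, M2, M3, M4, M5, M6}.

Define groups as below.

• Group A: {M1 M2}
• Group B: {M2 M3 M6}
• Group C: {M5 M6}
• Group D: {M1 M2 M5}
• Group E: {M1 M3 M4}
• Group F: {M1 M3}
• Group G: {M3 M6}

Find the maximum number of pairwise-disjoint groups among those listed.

2

D, G are pairwise disjoint (D={M1,M2,M5}; G={M3,M6}).
Every remaining group overlaps one of these, and no 3 of the listed groups are pairwise disjoint, so 2 is the maximum.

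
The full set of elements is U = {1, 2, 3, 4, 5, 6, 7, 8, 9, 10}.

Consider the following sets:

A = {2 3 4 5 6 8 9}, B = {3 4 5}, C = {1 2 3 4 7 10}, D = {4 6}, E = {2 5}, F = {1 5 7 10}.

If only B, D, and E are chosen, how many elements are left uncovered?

Union of B, D, E = {2, 3, 4, 5, 6}.
Not covered: 1, 7, 8, 9, 10 — 5 elements.

5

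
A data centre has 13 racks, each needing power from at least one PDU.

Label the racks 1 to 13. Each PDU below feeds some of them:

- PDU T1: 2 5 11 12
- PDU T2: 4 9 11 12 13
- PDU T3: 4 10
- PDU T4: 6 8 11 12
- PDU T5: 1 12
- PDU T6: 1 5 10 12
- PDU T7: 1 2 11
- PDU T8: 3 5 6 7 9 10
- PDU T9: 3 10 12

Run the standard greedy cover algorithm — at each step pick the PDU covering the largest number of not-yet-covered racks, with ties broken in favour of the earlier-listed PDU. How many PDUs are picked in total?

4

Greedy: pick T8 (covers 6 new) → pick T2 (covers 4 new) → pick T7 (covers 2 new) → pick T4 (covers 1 new). Total picks: 4.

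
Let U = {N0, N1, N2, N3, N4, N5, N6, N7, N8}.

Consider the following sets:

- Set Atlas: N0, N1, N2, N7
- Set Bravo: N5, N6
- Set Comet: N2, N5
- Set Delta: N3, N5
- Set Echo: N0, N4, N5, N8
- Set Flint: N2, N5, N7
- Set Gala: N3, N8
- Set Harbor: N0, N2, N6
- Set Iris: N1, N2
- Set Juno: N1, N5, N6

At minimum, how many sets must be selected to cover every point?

Take {Atlas, Echo, Gala, Harbor}. Their union is {N0, N1, N2, N3, N4, N5, N6, N7, N8}, which is all 9 points.
No 3 of the 10 sets cover everything (all 120 combinations miss at least one point), so 4 is optimal.

4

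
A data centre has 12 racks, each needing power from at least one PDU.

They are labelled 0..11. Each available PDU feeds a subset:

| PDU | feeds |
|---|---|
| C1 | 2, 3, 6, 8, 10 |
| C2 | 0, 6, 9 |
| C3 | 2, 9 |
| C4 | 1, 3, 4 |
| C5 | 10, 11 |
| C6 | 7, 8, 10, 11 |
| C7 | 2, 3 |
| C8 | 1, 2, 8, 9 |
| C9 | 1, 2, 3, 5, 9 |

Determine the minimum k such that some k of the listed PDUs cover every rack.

4

C2 and C4 and C6 and C9 together: C2 ∪ C4 ∪ C6 ∪ C9 = {0, 1, 2, 3, 4, 5, 6, 7, 8, 9, 10, 11} — every rack is covered.
Only C2 contains 0, so C2 is forced; the remaining 9 racks need at least 3 more PDUs (each remaining PDU adds at most 4) — so at least 4 PDUs are needed, and 4 is optimal.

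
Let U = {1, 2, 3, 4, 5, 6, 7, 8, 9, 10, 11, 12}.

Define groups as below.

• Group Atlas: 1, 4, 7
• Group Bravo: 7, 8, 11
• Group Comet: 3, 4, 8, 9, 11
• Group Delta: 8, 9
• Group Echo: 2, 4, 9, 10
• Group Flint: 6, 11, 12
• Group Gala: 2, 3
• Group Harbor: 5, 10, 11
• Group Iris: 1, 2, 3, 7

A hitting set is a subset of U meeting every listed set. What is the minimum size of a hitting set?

The 4 points {3, 4, 9, 11} hit every group.
The groups Atlas, Delta, Gala, Harbor are pairwise disjoint, so any hitting set needs a separate point for each — at least 4. Hence 4 is optimal.

4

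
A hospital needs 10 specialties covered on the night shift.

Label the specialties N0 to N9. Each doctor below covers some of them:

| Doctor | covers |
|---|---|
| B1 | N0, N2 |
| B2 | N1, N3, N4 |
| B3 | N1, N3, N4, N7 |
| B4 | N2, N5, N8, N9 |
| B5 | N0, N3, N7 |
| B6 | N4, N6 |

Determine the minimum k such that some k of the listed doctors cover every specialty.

Take {B1, B3, B4, B6}. Their union is {N0, N1, N2, N3, N4, N5, N6, N7, N8, N9}, which is all 10 specialties.
No 3 of the 6 doctors cover everything (all 20 combinations miss at least one specialty), so 4 is optimal.

4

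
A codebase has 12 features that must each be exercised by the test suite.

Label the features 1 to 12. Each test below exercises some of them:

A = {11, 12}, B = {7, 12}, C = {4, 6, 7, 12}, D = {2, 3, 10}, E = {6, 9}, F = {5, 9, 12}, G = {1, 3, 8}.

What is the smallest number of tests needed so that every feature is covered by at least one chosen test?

Take {A, C, D, F, G}. Their union is {1, 2, 3, 4, 5, 6, 7, 8, 9, 10, 11, 12}, which is all 12 features.
Only A contains 11, so A is forced; the remaining 10 features need at least 4 more tests (each remaining test adds at most 3) — so at least 5 tests are needed, and 5 is optimal.

5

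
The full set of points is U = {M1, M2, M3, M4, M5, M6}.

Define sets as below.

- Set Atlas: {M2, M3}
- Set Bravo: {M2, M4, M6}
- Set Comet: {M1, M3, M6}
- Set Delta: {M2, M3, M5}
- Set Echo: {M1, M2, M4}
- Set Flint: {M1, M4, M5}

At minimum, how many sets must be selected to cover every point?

Atlas, Bravo, and Flint cover everything between them: the union {M1, M2, M3, M4, M5, M6} is all of U.
No 2 of the 6 sets cover everything (all 15 combinations miss at least one point), so 3 is optimal.

3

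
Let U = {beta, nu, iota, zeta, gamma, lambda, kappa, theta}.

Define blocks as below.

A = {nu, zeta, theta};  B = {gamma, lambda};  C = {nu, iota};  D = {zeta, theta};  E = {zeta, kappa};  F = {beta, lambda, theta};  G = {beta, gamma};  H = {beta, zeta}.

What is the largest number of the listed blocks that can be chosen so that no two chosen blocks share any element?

B, C, D are pairwise disjoint (B={gamma,lambda}; C={nu,iota}; D={zeta,theta}).
Every remaining block overlaps one of these, and no 4 of the listed blocks are pairwise disjoint, so 3 is the maximum.

3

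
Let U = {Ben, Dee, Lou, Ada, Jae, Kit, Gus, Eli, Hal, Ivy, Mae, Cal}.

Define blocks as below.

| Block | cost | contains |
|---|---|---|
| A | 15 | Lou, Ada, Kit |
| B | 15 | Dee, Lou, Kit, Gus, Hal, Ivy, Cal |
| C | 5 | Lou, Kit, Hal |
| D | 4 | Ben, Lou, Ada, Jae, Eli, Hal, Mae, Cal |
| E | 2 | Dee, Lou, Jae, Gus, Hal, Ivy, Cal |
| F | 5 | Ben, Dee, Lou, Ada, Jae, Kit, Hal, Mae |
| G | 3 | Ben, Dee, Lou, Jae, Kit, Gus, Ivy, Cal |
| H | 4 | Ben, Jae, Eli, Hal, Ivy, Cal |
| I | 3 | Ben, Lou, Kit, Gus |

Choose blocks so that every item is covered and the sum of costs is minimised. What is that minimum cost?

7

D, G together cover every item (D ∪ G = {Ben, Dee, Lou, Ada, Jae, Kit, Gus, Eli, Hal, Ivy, Mae, Cal}); total cost 4 + 3 = 7.
The greedy pick E, D, G costs 9; no covering selection beats 7.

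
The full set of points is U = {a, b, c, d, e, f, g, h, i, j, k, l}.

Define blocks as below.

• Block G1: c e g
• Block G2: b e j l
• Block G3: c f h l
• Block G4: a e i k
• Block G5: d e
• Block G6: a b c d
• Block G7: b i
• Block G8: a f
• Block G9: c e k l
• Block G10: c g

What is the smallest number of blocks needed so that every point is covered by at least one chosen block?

5

G2, G3, G4, G5, and G10 cover everything between them: the union {a, b, c, d, e, f, g, h, i, j, k, l} is all of U.
No 4 of the 10 blocks cover everything (all 210 combinations miss at least one point), so 5 is optimal.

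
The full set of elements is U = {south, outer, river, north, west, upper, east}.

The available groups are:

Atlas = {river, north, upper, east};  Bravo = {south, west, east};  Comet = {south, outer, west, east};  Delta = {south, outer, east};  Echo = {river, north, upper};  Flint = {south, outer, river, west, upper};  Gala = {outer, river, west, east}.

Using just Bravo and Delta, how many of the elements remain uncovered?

3

Union of Bravo, Delta = {south, outer, west, east}.
Not covered: river, north, upper — 3 elements.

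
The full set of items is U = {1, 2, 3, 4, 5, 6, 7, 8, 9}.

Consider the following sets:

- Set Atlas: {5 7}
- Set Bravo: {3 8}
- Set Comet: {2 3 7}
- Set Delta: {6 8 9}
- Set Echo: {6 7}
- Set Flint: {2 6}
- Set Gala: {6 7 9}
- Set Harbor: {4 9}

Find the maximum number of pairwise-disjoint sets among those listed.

Atlas, Bravo, Flint, Harbor are pairwise disjoint (Atlas={5,7}; Bravo={3,8}; Flint={2,6}; Harbor={4,9}).
Every remaining set overlaps one of these, and no 5 of the listed sets are pairwise disjoint, so 4 is the maximum.

4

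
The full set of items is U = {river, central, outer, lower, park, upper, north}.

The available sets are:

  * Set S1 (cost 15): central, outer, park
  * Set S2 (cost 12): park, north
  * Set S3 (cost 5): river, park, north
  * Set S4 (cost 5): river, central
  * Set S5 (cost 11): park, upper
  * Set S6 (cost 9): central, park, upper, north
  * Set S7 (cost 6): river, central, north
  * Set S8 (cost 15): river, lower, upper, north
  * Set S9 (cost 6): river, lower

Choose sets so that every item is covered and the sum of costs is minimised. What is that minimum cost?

30

S1, S8 together cover every item (S1 ∪ S8 = {river, central, outer, lower, park, upper, north}); total cost 15 + 15 = 30.
The greedy pick S3, S6, S9, S1 costs 35; no covering selection beats 30.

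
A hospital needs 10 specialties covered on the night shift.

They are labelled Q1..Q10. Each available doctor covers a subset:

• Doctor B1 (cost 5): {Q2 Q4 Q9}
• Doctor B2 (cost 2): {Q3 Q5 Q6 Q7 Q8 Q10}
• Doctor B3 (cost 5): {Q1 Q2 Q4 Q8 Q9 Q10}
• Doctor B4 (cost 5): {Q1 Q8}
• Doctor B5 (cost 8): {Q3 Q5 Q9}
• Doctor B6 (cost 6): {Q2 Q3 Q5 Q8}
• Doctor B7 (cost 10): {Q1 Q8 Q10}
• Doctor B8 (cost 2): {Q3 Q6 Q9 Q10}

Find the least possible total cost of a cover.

B2, B3 together cover every specialty (B2 ∪ B3 = {Q1, Q2, Q3, Q4, Q5, Q6, Q7, Q8, Q9, Q10}); total cost 2 + 5 = 7.
No covering selection has total cost below 7.

7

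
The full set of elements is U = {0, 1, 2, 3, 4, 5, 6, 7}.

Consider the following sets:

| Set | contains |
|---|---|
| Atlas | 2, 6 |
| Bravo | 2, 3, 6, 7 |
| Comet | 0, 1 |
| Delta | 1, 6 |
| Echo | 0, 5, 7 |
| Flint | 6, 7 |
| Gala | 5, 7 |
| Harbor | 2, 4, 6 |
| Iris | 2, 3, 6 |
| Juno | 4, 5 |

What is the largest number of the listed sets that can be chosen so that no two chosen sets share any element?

Bravo, Comet, Juno are pairwise disjoint (Bravo={2,3,6,7}; Comet={0,1}; Juno={4,5}).
Every remaining set overlaps one of these, and no 4 of the listed sets are pairwise disjoint, so 3 is the maximum.

3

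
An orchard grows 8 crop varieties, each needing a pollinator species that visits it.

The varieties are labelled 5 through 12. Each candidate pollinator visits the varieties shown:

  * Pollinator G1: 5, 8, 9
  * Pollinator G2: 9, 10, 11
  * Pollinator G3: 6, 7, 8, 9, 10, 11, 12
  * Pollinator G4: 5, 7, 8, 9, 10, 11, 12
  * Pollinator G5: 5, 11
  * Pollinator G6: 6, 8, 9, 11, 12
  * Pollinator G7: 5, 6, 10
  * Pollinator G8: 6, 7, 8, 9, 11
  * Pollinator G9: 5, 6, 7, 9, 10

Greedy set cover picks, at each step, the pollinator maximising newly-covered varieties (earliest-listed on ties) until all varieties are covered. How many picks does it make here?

2

Greedy: pick G3 (covers 7 new) → pick G1 (covers 1 new). Total picks: 2.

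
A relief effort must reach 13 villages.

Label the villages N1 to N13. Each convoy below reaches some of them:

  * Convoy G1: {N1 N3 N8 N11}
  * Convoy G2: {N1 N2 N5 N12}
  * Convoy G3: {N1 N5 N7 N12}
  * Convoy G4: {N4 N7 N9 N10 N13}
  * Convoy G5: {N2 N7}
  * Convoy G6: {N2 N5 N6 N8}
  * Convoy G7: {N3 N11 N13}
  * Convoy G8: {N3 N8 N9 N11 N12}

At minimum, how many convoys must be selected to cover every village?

4

Take {G1, G2, G4, G6}. Their union is {N1, N2, N3, N4, N5, N6, N7, N8, N9, N10, N11, N12, N13}, which is all 13 villages.
No 3 of the 8 convoys cover everything (all 56 combinations miss at least one village), so 4 is optimal.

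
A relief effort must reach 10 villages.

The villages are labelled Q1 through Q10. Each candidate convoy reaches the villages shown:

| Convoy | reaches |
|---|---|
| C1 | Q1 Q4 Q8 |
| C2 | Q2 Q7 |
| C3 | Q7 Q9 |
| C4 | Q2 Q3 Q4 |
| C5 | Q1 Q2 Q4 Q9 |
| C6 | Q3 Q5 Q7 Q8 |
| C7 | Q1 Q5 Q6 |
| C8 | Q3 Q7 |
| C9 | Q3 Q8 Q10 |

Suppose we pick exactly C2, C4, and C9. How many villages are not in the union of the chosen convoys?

Union of C2, C4, C9 = {Q2, Q3, Q4, Q7, Q8, Q10}.
Not covered: Q1, Q5, Q6, Q9 — 4 villages.

4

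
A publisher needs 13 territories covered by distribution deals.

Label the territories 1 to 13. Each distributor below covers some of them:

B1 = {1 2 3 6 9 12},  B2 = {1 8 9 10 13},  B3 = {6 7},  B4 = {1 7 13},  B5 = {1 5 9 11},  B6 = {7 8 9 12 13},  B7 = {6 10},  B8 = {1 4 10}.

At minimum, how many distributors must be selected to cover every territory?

Take {B1, B5, B6, B8}. Their union is {1, 2, 3, 4, 5, 6, 7, 8, 9, 10, 11, 12, 13}, which is all 13 territories.
Only B1 contains 2, so B1 is forced; the remaining 7 territories need at least 3 more distributors (each remaining distributor adds at most 3) — so at least 4 distributors are needed, and 4 is optimal.

4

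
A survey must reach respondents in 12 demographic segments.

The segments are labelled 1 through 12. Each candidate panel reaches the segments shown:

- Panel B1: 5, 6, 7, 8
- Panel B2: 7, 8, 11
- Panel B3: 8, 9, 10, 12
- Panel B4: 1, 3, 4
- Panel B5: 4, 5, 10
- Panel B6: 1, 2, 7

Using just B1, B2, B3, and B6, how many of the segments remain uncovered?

2

Union of B1, B2, B3, B6 = {1, 2, 5, 6, 7, 8, 9, 10, 11, 12}.
Not covered: 3, 4 — 2 segments.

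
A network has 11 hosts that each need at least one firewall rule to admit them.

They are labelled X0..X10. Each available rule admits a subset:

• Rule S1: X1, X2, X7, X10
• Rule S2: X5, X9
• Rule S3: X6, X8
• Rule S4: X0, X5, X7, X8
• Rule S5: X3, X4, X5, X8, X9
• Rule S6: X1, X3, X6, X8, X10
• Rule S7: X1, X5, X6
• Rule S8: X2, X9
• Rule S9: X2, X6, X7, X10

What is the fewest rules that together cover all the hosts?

Take {S1, S4, S5, S9}. Their union is {X0, X1, X2, X3, X4, X5, X6, X7, X8, X9, X10}, which is all 11 hosts.
No 3 of the 9 rules cover everything (all 84 combinations miss at least one host), so 4 is optimal.

4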